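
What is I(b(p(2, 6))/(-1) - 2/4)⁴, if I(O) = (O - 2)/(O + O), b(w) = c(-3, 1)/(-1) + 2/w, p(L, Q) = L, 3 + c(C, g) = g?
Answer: 14641/38416 ≈ 0.38112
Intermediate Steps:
c(C, g) = -3 + g
b(w) = 2 + 2/w (b(w) = (-3 + 1)/(-1) + 2/w = -2*(-1) + 2/w = 2 + 2/w)
I(O) = (-2 + O)/(2*O) (I(O) = (-2 + O)/((2*O)) = (-2 + O)*(1/(2*O)) = (-2 + O)/(2*O))
I(b(p(2, 6))/(-1) - 2/4)⁴ = ((-2 + ((2 + 2/2)/(-1) - 2/4))/(2*((2 + 2/2)/(-1) - 2/4)))⁴ = ((-2 + ((2 + 2*(½))*(-1) - 2*¼))/(2*((2 + 2*(½))*(-1) - 2*¼)))⁴ = ((-2 + ((2 + 1)*(-1) - ½))/(2*((2 + 1)*(-1) - ½)))⁴ = ((-2 + (3*(-1) - ½))/(2*(3*(-1) - ½)))⁴ = ((-2 + (-3 - ½))/(2*(-3 - ½)))⁴ = ((-2 - 7/2)/(2*(-7/2)))⁴ = ((½)*(-2/7)*(-11/2))⁴ = (11/14)⁴ = 14641/38416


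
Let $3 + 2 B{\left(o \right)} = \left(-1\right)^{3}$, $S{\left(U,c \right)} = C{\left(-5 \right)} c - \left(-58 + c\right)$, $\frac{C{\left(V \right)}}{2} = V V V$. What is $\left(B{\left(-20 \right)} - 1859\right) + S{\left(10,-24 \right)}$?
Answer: $4221$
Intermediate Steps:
$C{\left(V \right)} = 2 V^{3}$ ($C{\left(V \right)} = 2 V V V = 2 V^{2} V = 2 V^{3}$)
$S{\left(U,c \right)} = 58 - 251 c$ ($S{\left(U,c \right)} = 2 \left(-5\right)^{3} c - \left(-58 + c\right) = 2 \left(-125\right) c - \left(-58 + c\right) = - 250 c - \left(-58 + c\right) = 58 - 251 c$)
$B{\left(o \right)} = -2$ ($B{\left(o \right)} = - \frac{3}{2} + \frac{\left(-1\right)^{3}}{2} = - \frac{3}{2} + \frac{1}{2} \left(-1\right) = - \frac{3}{2} - \frac{1}{2} = -2$)
$\left(B{\left(-20 \right)} - 1859\right) + S{\left(10,-24 \right)} = \left(-2 - 1859\right) + \left(58 - -6024\right) = -1861 + \left(58 + 6024\right) = -1861 + 6082 = 4221$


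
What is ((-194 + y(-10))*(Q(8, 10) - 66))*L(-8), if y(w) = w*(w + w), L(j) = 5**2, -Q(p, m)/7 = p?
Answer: -18300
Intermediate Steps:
Q(p, m) = -7*p
L(j) = 25
y(w) = 2*w**2 (y(w) = w*(2*w) = 2*w**2)
((-194 + y(-10))*(Q(8, 10) - 66))*L(-8) = ((-194 + 2*(-10)**2)*(-7*8 - 66))*25 = ((-194 + 2*100)*(-56 - 66))*25 = ((-194 + 200)*(-122))*25 = (6*(-122))*25 = -732*25 = -18300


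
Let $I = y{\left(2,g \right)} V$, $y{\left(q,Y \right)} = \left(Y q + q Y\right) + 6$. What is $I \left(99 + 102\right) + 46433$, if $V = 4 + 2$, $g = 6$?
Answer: $82613$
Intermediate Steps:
$y{\left(q,Y \right)} = 6 + 2 Y q$ ($y{\left(q,Y \right)} = \left(Y q + Y q\right) + 6 = 2 Y q + 6 = 6 + 2 Y q$)
$V = 6$
$I = 180$ ($I = \left(6 + 2 \cdot 6 \cdot 2\right) 6 = \left(6 + 24\right) 6 = 30 \cdot 6 = 180$)
$I \left(99 + 102\right) + 46433 = 180 \left(99 + 102\right) + 46433 = 180 \cdot 201 + 46433 = 36180 + 46433 = 82613$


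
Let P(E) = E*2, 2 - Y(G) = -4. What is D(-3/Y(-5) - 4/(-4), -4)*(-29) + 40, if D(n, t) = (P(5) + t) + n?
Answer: -297/2 ≈ -148.50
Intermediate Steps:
Y(G) = 6 (Y(G) = 2 - 1*(-4) = 2 + 4 = 6)
P(E) = 2*E
D(n, t) = 10 + n + t (D(n, t) = (2*5 + t) + n = (10 + t) + n = 10 + n + t)
D(-3/Y(-5) - 4/(-4), -4)*(-29) + 40 = (10 + (-3/6 - 4/(-4)) - 4)*(-29) + 40 = (10 + (-3*⅙ - 4*(-¼)) - 4)*(-29) + 40 = (10 + (-½ + 1) - 4)*(-29) + 40 = (10 + ½ - 4)*(-29) + 40 = (13/2)*(-29) + 40 = -377/2 + 40 = -297/2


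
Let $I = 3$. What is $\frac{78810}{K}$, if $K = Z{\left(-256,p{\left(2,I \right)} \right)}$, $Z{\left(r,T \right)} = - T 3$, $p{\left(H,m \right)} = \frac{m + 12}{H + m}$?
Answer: $- \frac{26270}{3} \approx -8756.7$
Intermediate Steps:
$p{\left(H,m \right)} = \frac{12 + m}{H + m}$
$Z{\left(r,T \right)} = - 3 T$
$K = -9$ ($K = - 3 \frac{12 + 3}{2 + 3} = - 3 \cdot \frac{1}{5} \cdot 15 = \left(-3\right) 3 = -9$)
$\frac{78810}{K} = \frac{78810}{-9} = 78810 \left(- \frac{1}{9}\right) = - \frac{26270}{3}$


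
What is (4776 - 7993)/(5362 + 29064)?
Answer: -3217/34426 ≈ -0.093447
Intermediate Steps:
(4776 - 7993)/(5362 + 29064) = -3217/34426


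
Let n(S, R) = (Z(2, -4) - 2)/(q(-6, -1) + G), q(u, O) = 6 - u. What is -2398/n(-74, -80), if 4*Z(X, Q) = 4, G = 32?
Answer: 105512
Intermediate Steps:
Z(X, Q) = 1 (Z(X, Q) = (1/4)*4 = 1)
n(S, R) = -1/44 (n(S, R) = (1 - 2)/((6 - 1*(-6)) + 32) = -1/((6 + 6) + 32) = -1/(12 + 32) = -1/44)
-2398/n(-74, -80) = -2398/(-1/44) = -2398*(-44) = 105512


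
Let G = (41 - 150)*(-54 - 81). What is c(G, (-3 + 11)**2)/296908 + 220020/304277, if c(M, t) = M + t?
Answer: 69822607943/90342275516 ≈ 0.77287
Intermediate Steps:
G = 14715 (G = -109*(-135) = 14715)
c(G, (-3 + 11)**2)/296908 + 220020/304277 = (14715 + (-3 + 11)**2)/296908 + 220020/304277 = (14715 + 8**2)*(1/296908) + 220020*(1/304277) = (14715 + 64)*(1/296908) + 220020/304277 = 14779*(1/296908) + 220020/304277 = 14779/296908 + 220020/304277 = 69822607943/90342275516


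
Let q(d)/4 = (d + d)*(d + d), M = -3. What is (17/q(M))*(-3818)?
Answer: -32453/72 ≈ -450.74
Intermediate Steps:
q(d) = 16*d² (q(d) = 4*((d + d)*(d + d)) = 4*((2*d)*(2*d)) = 4*(4*d²) = 16*d²)
(17/q(M))*(-3818) = (17/((16*(-3)²)))*(-3818) = (17/((16*9)))*(-3818) = (17/144)*(-3818) = -32453/72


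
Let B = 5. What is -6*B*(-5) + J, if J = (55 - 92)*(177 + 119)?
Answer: -10802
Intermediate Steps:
J = -10952 (J = -37*296 = -10952)
-6*B*(-5) + J = -6*5*(-5) - 10952 = -30*(-5) - 10952 = 150 - 10952 = -10802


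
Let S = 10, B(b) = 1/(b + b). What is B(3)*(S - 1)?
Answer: 3/2 ≈ 1.5000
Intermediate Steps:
B(b) = 1/(2*b)
B(3)*(S - 1) = ((½)/3)*(10 - 1) = ((½)*(⅓))*9 = (⅙)*9 = 3/2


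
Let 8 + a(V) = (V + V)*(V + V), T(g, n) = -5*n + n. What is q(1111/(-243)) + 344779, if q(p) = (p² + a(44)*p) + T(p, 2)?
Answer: 18271105972/59049 ≈ 3.0942e+5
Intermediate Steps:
T(g, n) = -4*n
a(V) = -8 + 4*V² (a(V) = -8 + (V + V)*(V + V) = -8 + (2*V)*(2*V) = -8 + 4*V²)
q(p) = -8 + p² + 7736*p (q(p) = (p² + (-8 + 4*44²)*p) - 4*2 = (p² + (-8 + 4*1936)*p) - 8 = (p² + (-8 + 7744)*p) - 8 = (p² + 7736*p) - 8 = -8 + p² + 7736*p)
q(1111/(-243)) + 344779 = (-8 + (1111/(-243))² + 7736*(1111/(-243))) + 344779 = (-8 + (1111*(-1/243))² + 7736*(1111*(-1/243))) + 344779 = (-8 + (-1111/243)² + 7736*(-1111/243)) + 344779 = (-8 + 1234321/59049 - 8594696/243) + 344779 = -2087749199/59049 + 344779 = 18271105972/59049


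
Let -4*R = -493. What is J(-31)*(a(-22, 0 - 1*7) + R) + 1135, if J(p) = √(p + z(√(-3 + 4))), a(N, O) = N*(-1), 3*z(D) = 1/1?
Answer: 1135 + 581*I*√69/6 ≈ 1135.0 + 804.36*I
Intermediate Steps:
R = 493/4 (R = -¼*(-493) = 493/4 ≈ 123.25)
z(D) = ⅓ (z(D) = (⅓)/1 = (⅓)*1 = ⅓)
a(N, O) = -N
J(p) = √(⅓ + p) (J(p) = √(p + ⅓) = √(⅓ + p))
J(-31)*(a(-22, 0 - 1*7) + R) + 1135 = (√(3 + 9*(-31))/3)*(-1*(-22) + 493/4) + 1135 = (√(3 - 279)/3)*(22 + 493/4) + 1135 = (√(-276)/3)*(581/4) + 1135 = ((2*I*√69)/3)*(581/4) + 1135 = (2*I*√69/3)*(581/4) + 1135 = 581*I*√69/6 + 1135 = 1135 + 581*I*√69/6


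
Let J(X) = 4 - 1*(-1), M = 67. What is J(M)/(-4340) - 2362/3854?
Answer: -1027035/1672636 ≈ -0.61402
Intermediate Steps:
J(X) = 5 (J(X) = 4 + 1 = 5)
J(M)/(-4340) - 2362/3854 = 5/(-4340) - 2362/3854 = 5*(-1/4340) - 2362*1/3854 = -1/868 - 1181/1927 = -1027035/1672636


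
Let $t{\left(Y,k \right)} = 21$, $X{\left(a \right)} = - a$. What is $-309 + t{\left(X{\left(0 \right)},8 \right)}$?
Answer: $-288$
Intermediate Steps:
$-309 + t{\left(X{\left(0 \right)},8 \right)} = -309 + 21 = -288$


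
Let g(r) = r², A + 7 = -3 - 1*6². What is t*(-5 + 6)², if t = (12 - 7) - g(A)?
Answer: -2111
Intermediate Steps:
A = -46 (A = -7 + (-3 - 1*6²) = -7 + (-3 - 1*36) = -7 + (-3 - 36) = -7 - 39 = -46)
t = -2111 (t = (12 - 7) - 1*(-46)² = 5 - 1*2116 = 5 - 2116 = -2111)
t*(-5 + 6)² = -2111*(-5 + 6)² = -2111*1² = -2111*1 = -2111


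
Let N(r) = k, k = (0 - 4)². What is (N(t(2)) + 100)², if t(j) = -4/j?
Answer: 13456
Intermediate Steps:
k = 16 (k = (-4)² = 16)
N(r) = 16
(N(t(2)) + 100)² = (16 + 100)² = 116² = 13456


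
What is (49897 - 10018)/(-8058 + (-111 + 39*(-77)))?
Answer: -1899/532 ≈ -3.5695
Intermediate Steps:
(49897 - 10018)/(-8058 + (-111 + 39*(-77))) = 39879/(-8058 + (-111 - 3003)) = 39879/(-8058 - 3114) = 39879/(-11172) = 39879*(-1/11172) = -1899/532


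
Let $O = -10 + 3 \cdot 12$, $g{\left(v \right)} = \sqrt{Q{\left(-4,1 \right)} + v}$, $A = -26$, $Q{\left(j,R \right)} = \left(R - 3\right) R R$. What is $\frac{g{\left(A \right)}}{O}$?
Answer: $\frac{i \sqrt{7}}{13} \approx 0.20352 i$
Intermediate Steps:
$Q{\left(j,R \right)} = R^{2} \left(-3 + R\right)$ ($Q{\left(j,R \right)} = \left(-3 + R\right) R^{2} = R^{2} \left(-3 + R\right)$)
$g{\left(v \right)} = \sqrt{-2 + v}$ ($g{\left(v \right)} = \sqrt{1^{2} \left(-3 + 1\right) + v} = \sqrt{1 \left(-2\right) + v} = \sqrt{-2 + v}$)
$O = 26$ ($O = -10 + 36 = 26$)
$\frac{g{\left(A \right)}}{O} = \frac{\sqrt{-2 - 26}}{26} = \sqrt{-28} \cdot \frac{1}{26} = 2 i \sqrt{7} \cdot \frac{1}{26} = \frac{i \sqrt{7}}{13}$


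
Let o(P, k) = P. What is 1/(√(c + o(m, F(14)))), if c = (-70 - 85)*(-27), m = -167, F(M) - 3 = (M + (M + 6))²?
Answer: √82/574 ≈ 0.015776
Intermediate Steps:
F(M) = 3 + (6 + 2*M)² (F(M) = 3 + (M + (M + 6))² = 3 + (M + (6 + M))² = 3 + (6 + 2*M)²)
c = 4185 (c = -155*(-27) = 4185)
1/(√(c + o(m, F(14)))) = 1/(√(4185 - 167)) = 1/(√4018) = 1/(7*√82) = √82/574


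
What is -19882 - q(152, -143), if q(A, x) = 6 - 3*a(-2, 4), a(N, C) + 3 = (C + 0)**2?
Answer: -19849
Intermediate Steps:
a(N, C) = -3 + C**2 (a(N, C) = -3 + (C + 0)**2 = -3 + C**2)
q(A, x) = -33 (q(A, x) = 6 - 3*(-3 + 4**2) = 6 - 3*(-3 + 16) = 6 - 3*13 = 6 - 39 = -33)
-19882 - q(152, -143) = -19882 - 1*(-33) = -19882 + 33 = -19849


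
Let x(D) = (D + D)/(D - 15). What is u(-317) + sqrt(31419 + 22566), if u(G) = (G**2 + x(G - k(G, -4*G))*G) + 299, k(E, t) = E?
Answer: 100788 + sqrt(53985) ≈ 1.0102e+5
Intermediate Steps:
x(D) = 2*D/(-15 + D) (x(D) = (2*D)/(-15 + D) = 2*D/(-15 + D))
u(G) = 299 + G**2 (u(G) = (G**2 + (2*(G - G)/(-15 + (G - G)))*G) + 299 = (G**2 + (2*0/(-15 + 0))*G) + 299 = (G**2 + (2*0/(-15))*G) + 299 = (G**2 + (2*0*(-1/15))*G) + 299 = (G**2 + 0*G) + 299 = (G**2 + 0) + 299 = G**2 + 299 = 299 + G**2)
u(-317) + sqrt(31419 + 22566) = (299 + (-317)**2) + sqrt(31419 + 22566) = (299 + 100489) + sqrt(53985) = 100788 + sqrt(53985)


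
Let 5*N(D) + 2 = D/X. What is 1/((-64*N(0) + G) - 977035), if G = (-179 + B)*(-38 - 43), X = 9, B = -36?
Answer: -5/4797972 ≈ -1.0421e-6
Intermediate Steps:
G = 17415 (G = (-179 - 36)*(-38 - 43) = -215*(-81) = 17415)
N(D) = -⅖ + D/45 (N(D) = -⅖ + (D/9)/5 = -⅖ + D/45)
1/((-64*N(0) + G) - 977035) = 1/((-64*(-⅖ + (1/45)*0) + 17415) - 977035) = 1/((-64*(-⅖ + 0) + 17415) - 977035) = 1/((-64*(-⅖) + 17415) - 977035) = 1/((128/5 + 17415) - 977035) = 1/(87203/5 - 977035) = 1/(-4797972/5) = -5/4797972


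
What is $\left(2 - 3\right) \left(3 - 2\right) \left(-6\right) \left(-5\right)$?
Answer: $-30$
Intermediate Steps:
$\left(2 - 3\right) \left(3 - 2\right) \left(-6\right) \left(-5\right) = \left(-1\right) 1 \left(-6\right) \left(-5\right) = \left(-1\right) \left(-6\right) \left(-5\right) = 6 \left(-5\right) = -30$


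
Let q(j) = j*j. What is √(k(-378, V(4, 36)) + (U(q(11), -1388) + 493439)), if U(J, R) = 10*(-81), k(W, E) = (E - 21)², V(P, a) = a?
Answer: √492854 ≈ 702.04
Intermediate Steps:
k(W, E) = (-21 + E)²
q(j) = j²
U(J, R) = -810
√(k(-378, V(4, 36)) + (U(q(11), -1388) + 493439)) = √((-21 + 36)² + (-810 + 493439)) = √(15² + 492629) = √(225 + 492629) = √492854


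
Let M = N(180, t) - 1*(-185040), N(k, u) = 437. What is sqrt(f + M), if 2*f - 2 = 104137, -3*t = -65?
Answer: sqrt(950186)/2 ≈ 487.39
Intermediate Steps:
t = 65/3 (t = -1/3*(-65) = 65/3 ≈ 21.667)
f = 104139/2 (f = 1 + (1/2)*104137 = 1 + 104137/2 = 104139/2 ≈ 52070.)
M = 185477 (M = 437 - 1*(-185040) = 437 + 185040 = 185477)
sqrt(f + M) = sqrt(104139/2 + 185477) = sqrt(475093/2) = sqrt(950186)/2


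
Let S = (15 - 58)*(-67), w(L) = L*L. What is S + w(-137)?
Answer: 21650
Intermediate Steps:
w(L) = L**2
S = 2881 (S = -43*(-67) = 2881)
S + w(-137) = 2881 + (-137)**2 = 2881 + 18769 = 21650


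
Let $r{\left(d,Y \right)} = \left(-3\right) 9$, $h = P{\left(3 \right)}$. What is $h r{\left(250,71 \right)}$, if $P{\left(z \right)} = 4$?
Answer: $-108$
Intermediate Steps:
$h = 4$
$r{\left(d,Y \right)} = -27$
$h r{\left(250,71 \right)} = 4 \left(-27\right) = -108$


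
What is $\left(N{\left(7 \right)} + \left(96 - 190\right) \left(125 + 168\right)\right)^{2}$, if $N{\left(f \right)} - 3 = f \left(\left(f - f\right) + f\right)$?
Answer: $755700100$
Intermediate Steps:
$N{\left(f \right)} = 3 + f^{2}$ ($N{\left(f \right)} = 3 + f \left(\left(f - f\right) + f\right) = 3 + f \left(0 + f\right) = 3 + f f = 3 + f^{2}$)
$\left(N{\left(7 \right)} + \left(96 - 190\right) \left(125 + 168\right)\right)^{2} = \left(\left(3 + 7^{2}\right) + \left(96 - 190\right) \left(125 + 168\right)\right)^{2} = \left(\left(3 + 49\right) - 27542\right)^{2} = \left(52 - 27542\right)^{2} = \left(-27490\right)^{2} = 755700100$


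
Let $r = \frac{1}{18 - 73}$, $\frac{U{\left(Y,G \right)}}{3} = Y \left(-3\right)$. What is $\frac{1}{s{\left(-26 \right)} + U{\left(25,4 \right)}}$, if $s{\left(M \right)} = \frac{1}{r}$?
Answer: $- \frac{1}{280} \approx -0.0035714$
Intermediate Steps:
$U{\left(Y,G \right)} = - 9 Y$ ($U{\left(Y,G \right)} = 3 Y \left(-3\right) = 3 \left(- 3 Y\right) = - 9 Y$)
$r = - \frac{1}{55}$ ($r = \frac{1}{-55} = - \frac{1}{55} \approx -0.018182$)
$s{\left(M \right)} = -55$ ($s{\left(M \right)} = \frac{1}{- \frac{1}{55}} = -55$)
$\frac{1}{s{\left(-26 \right)} + U{\left(25,4 \right)}} = \frac{1}{-55 - 225} = \frac{1}{-280} = - \frac{1}{280}$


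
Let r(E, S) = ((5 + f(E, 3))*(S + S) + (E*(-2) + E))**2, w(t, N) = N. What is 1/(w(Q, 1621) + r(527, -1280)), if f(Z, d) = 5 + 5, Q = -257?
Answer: 1/1515312950 ≈ 6.5993e-10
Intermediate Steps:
f(Z, d) = 10
r(E, S) = (-E + 30*S)**2 (r(E, S) = ((5 + 10)*(S + S) + (E*(-2) + E))**2 = (15*(2*S) + (-2*E + E))**2 = (30*S - E)**2 = (-E + 30*S)**2)
1/(w(Q, 1621) + r(527, -1280)) = 1/(1621 + (-1*527 + 30*(-1280))**2) = 1/(1621 + (-527 - 38400)**2) = 1/(1621 + (-38927)**2) = 1/(1621 + 1515311329) = 1/1515312950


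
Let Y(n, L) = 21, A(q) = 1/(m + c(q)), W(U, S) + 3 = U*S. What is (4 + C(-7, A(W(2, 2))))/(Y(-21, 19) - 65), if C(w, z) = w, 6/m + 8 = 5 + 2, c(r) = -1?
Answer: 3/44 ≈ 0.068182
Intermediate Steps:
m = -6 (m = 6/(-8 + (5 + 2)) = 6/(-8 + 7) = 6/(-1) = 6*(-1) = -6)
W(U, S) = -3 + S*U (W(U, S) = -3 + U*S = -3 + S*U)
A(q) = -⅐ (A(q) = 1/(-6 - 1) = 1/(-7) = -⅐)
(4 + C(-7, A(W(2, 2))))/(Y(-21, 19) - 65) = (4 - 7)/(21 - 65) = -3/(-44) = -3*(-1/44) = 3/44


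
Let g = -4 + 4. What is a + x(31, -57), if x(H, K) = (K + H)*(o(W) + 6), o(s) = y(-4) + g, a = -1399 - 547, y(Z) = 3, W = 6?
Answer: -2180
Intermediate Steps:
g = 0
a = -1946
o(s) = 3 (o(s) = 3 + 0 = 3)
x(H, K) = 9*H + 9*K (x(H, K) = (K + H)*(3 + 6) = (H + K)*9 = 9*H + 9*K)
a + x(31, -57) = -1946 + (9*31 + 9*(-57)) = -1946 + (279 - 513) = -1946 - 234 = -2180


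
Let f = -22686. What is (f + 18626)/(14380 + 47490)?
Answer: -406/6187 ≈ -0.065621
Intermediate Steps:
(f + 18626)/(14380 + 47490) = (-22686 + 18626)/(14380 + 47490) = -4060/61870 = -4060*1/61870 = -406/6187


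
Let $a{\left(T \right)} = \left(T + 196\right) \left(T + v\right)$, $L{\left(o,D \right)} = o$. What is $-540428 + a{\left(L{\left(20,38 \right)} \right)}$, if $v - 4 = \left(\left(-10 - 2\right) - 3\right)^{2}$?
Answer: $-486644$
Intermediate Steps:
$v = 229$ ($v = 4 + \left(\left(-10 - 2\right) - 3\right)^{2} = 4 + \left(-12 - 3\right)^{2} = 4 + \left(-15\right)^{2} = 4 + 225 = 229$)
$a{\left(T \right)} = \left(196 + T\right) \left(229 + T\right)$ ($a{\left(T \right)} = \left(T + 196\right) \left(T + 229\right) = \left(196 + T\right) \left(229 + T\right)$)
$-540428 + a{\left(L{\left(20,38 \right)} \right)} = -540428 + \left(44884 + 20^{2} + 425 \cdot 20\right) = -540428 + \left(44884 + 400 + 8500\right) = -540428 + 53784 = -486644$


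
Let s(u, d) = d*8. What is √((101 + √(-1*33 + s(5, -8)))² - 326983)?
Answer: √(-316879 + 202*I*√97) ≈ 1.767 + 562.92*I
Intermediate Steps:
s(u, d) = 8*d
√((101 + √(-1*33 + s(5, -8)))² - 326983) = √((101 + √(-1*33 + 8*(-8)))² - 326983) = √((101 + √(-33 - 64))² - 326983) = √((101 + √(-97))² - 326983) = √((101 + I*√97)² - 326983) = √(-326983 + (101 + I*√97)²)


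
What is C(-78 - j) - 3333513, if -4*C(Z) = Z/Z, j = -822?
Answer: -13334053/4 ≈ -3.3335e+6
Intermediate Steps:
C(Z) = -¼ (C(Z) = -Z/(4*Z) = -¼*1 = -¼)
C(-78 - j) - 3333513 = -¼ - 3333513 = -13334053/4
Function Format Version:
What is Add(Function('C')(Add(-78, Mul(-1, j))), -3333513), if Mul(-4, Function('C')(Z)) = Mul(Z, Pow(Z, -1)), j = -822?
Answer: Rational(-13334053, 4) ≈ -3.3335e+6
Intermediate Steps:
Function('C')(Z) = Rational(-1, 4) (Function('C')(Z) = Mul(Rational(-1, 4), Mul(Z, Pow(Z, -1))) = Mul(Rational(-1, 4), 1) = Rational(-1, 4))
Add(Function('C')(Add(-78, Mul(-1, j))), -3333513) = Add(Rational(-1, 4), -3333513) = Rational(-13334053, 4)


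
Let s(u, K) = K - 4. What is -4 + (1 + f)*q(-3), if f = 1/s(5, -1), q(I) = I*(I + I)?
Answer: 52/5 ≈ 10.400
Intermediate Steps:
s(u, K) = -4 + K
q(I) = 2*I**2 (q(I) = I*(2*I) = 2*I**2)
f = -1/5 (f = 1/(-4 - 1) = 1/(-5) = -1/5 ≈ -0.20000)
-4 + (1 + f)*q(-3) = -4 + (1 - 1/5)*(2*(-3)**2) = -4 + 4*(2*9)/5 = -4 + (4/5)*18 = -4 + 72/5 = 52/5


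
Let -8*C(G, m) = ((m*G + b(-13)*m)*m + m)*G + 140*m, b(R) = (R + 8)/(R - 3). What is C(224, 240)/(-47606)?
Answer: 180891060/23803 ≈ 7599.5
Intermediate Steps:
b(R) = (8 + R)/(-3 + R)
C(G, m) = -35*m/2 - G*(m + m*(5*m/16 + G*m))/8 (C(G, m) = -(((m*G + ((8 - 13)/(-3 - 13))*m)*m + m)*G + 140*m)/8 = -(((G*m + (-5/(-16))*m)*m + m)*G + 140*m)/8 = -(((G*m + (-1/16*(-5))*m)*m + m)*G + 140*m)/8 = -(((G*m + 5*m/16)*m + m)*G + 140*m)/8 = -(((5*m/16 + G*m)*m + m)*G + 140*m)/8 = -((m*(5*m/16 + G*m) + m)*G + 140*m)/8 = -((m + m*(5*m/16 + G*m))*G + 140*m)/8 = -(G*(m + m*(5*m/16 + G*m)) + 140*m)/8 = -(140*m + G*(m + m*(5*m/16 + G*m)))/8 = -35*m/2 - G*(m + m*(5*m/16 + G*m))/8)
C(224, 240)/(-47606) = -1/128*240*(2240 + 16*224 + 5*224*240 + 16*240*224²)/(-47606) = -1/128*240*(2240 + 3584 + 268800 + 16*240*50176)*(-1/47606) = -1/128*240*(2240 + 3584 + 268800 + 192675840)*(-1/47606) = -1/128*240*192950464*(-1/47606) = -361782120*(-1/47606) = 180891060/23803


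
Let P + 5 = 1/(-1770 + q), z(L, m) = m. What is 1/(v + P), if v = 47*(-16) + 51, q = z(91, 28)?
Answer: -1742/1229853 ≈ -0.0014164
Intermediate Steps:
q = 28
P = -8711/1742 (P = -5 + 1/(-1770 + 28) = -5 + 1/(-1742) = -5 - 1/1742 = -8711/1742 ≈ -5.0006)
v = -701 (v = -752 + 51 = -701)
1/(v + P) = 1/(-701 - 8711/1742) = 1/(-1229853/1742) = -1742/1229853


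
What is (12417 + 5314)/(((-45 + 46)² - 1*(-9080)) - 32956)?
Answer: -17731/23875 ≈ -0.74266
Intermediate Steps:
(12417 + 5314)/(((-45 + 46)² - 1*(-9080)) - 32956) = 17731/((1² + 9080) - 32956) = 17731/((1 + 9080) - 32956) = 17731/(9081 - 32956) = 17731/(-23875) = 17731*(-1/23875) = -17731/23875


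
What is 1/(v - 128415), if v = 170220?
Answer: 1/41805 ≈ 2.3921e-5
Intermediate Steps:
1/(v - 128415) = 1/(170220 - 128415) = 1/41805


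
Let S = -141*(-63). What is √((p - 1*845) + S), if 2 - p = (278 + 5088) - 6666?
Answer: 2*√2335 ≈ 96.644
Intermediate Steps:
p = 1302 (p = 2 - ((278 + 5088) - 6666) = 2 - (5366 - 6666) = 2 - 1*(-1300) = 2 + 1300 = 1302)
S = 8883
√((p - 1*845) + S) = √((1302 - 1*845) + 8883) = √((1302 - 845) + 8883) = √(457 + 8883) = √9340 = 2*√2335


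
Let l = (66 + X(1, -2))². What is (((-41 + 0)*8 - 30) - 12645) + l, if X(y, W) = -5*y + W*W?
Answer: -8778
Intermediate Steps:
X(y, W) = W² - 5*y (X(y, W) = -5*y + W² = W² - 5*y)
l = 4225 (l = (66 + ((-2)² - 5*1))² = (66 + (4 - 5))² = (66 - 1)² = 65² = 4225)
(((-41 + 0)*8 - 30) - 12645) + l = (((-41 + 0)*8 - 30) - 12645) + 4225 = ((-41*8 - 30) - 12645) + 4225 = ((-328 - 30) - 12645) + 4225 = (-358 - 12645) + 4225 = -13003 + 4225 = -8778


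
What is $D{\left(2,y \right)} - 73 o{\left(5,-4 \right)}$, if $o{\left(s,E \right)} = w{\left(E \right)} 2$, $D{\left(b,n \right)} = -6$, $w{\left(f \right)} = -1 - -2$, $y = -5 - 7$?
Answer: $-152$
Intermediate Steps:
$y = -12$ ($y = -5 - 7 = -12$)
$w{\left(f \right)} = 1$ ($w{\left(f \right)} = -1 + 2 = 1$)
$o{\left(s,E \right)} = 2$ ($o{\left(s,E \right)} = 1 \cdot 2 = 2$)
$D{\left(2,y \right)} - 73 o{\left(5,-4 \right)} = -6 - 146 = -152$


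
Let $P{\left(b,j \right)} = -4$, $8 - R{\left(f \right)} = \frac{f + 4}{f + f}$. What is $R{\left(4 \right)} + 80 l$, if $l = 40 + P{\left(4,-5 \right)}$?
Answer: $2887$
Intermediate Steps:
$R{\left(f \right)} = 8 - \frac{4 + f}{2 f}$ ($R{\left(f \right)} = 8 - \frac{f + 4}{f + f} = 8 - \frac{4 + f}{2 f}$)
$l = 36$ ($l = 40 - 4 = 36$)
$R{\left(4 \right)} + 80 l = \left(\frac{15}{2} - \frac{2}{4}\right) + 80 \cdot 36 = \left(\frac{15}{2} - \frac{1}{2}\right) + 2880 = 7 + 2880 = 2887$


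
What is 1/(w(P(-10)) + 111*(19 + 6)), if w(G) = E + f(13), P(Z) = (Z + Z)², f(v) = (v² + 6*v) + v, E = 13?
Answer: 1/3048 ≈ 0.00032808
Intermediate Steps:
f(v) = v² + 7*v
P(Z) = 4*Z² (P(Z) = (2*Z)² = 4*Z²)
w(G) = 273 (w(G) = 13 + 13*(7 + 13) = 13 + 13*20 = 13 + 260 = 273)
1/(w(P(-10)) + 111*(19 + 6)) = 1/(273 + 111*(19 + 6)) = 1/(273 + 111*25) = 1/(273 + 2775) = 1/3048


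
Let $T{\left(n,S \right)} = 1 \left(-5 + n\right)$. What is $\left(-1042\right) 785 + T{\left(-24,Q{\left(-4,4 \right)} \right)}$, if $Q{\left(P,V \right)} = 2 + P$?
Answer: $-817999$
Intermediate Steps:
$T{\left(n,S \right)} = -5 + n$
$\left(-1042\right) 785 + T{\left(-24,Q{\left(-4,4 \right)} \right)} = \left(-1042\right) 785 - 29 = -817970 - 29 = -817999$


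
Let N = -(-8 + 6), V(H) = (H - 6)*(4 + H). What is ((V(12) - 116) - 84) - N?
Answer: -106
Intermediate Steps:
V(H) = (-6 + H)*(4 + H)
N = 2 (N = -1*(-2) = 2)
((V(12) - 116) - 84) - N = (((-24 + 12**2 - 2*12) - 116) - 84) - 1*2 = (((-24 + 144 - 24) - 116) - 84) - 2 = ((96 - 116) - 84) - 2 = (-20 - 84) - 2 = -104 - 2 = -106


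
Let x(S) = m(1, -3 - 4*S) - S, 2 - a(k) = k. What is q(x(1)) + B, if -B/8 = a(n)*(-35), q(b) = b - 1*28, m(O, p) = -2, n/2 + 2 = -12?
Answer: 8369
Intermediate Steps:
n = -28 (n = -4 + 2*(-12) = -4 - 24 = -28)
a(k) = 2 - k
x(S) = -2 - S
q(b) = -28 + b (q(b) = b - 28 = -28 + b)
B = 8400 (B = -8*(2 - 1*(-28))*(-35) = -8*(2 + 28)*(-35) = -240*(-35) = -8*(-1050) = 8400)
q(x(1)) + B = (-28 + (-2 - 1*1)) + 8400 = (-28 + (-2 - 1)) + 8400 = (-28 - 3) + 8400 = -31 + 8400 = 8369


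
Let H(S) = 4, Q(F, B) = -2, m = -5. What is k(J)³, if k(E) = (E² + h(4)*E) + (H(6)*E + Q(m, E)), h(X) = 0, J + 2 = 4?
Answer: 1000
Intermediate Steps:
J = 2 (J = -2 + 4 = 2)
k(E) = -2 + E² + 4*E (k(E) = (E² + 0*E) + (4*E - 2) = (E² + 0) + (-2 + 4*E) = E² + (-2 + 4*E) = -2 + E² + 4*E)
k(J)³ = (-2 + 2² + 4*2)³ = (-2 + 4 + 8)³ = 10³ = 1000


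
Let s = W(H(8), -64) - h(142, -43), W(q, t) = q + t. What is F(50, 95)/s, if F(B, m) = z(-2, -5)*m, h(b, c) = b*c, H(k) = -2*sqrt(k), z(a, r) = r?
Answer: -1434975/18252866 - 475*sqrt(2)/9126433 ≈ -0.078690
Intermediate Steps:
F(B, m) = -5*m
s = 6042 - 4*sqrt(2) (s = (-4*sqrt(2) - 64) - 142*(-43) = (-4*sqrt(2) - 64) - 1*(-6106) = (-4*sqrt(2) - 64) + 6106 = (-64 - 4*sqrt(2)) + 6106 = 6042 - 4*sqrt(2) ≈ 6036.3)
F(50, 95)/s = (-5*95)/(6042 - 4*sqrt(2)) = -475/(6042 - 4*sqrt(2))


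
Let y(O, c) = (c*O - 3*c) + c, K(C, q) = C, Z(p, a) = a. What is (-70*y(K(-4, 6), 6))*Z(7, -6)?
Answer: -15120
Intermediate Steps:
y(O, c) = -2*c + O*c (y(O, c) = (O*c - 3*c) + c = (-3*c + O*c) + c = -2*c + O*c)
(-70*y(K(-4, 6), 6))*Z(7, -6) = -420*(-2 - 4)*(-6) = -420*(-6)*(-6) = -70*(-36)*(-6) = 2520*(-6) = -15120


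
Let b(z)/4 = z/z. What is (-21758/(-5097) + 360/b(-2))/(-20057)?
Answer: -480488/102230529 ≈ -0.0047000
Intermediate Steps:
b(z) = 4 (b(z) = 4*(z/z) = 4*1 = 4)
(-21758/(-5097) + 360/b(-2))/(-20057) = (-21758/(-5097) + 360/4)/(-20057) = (-21758*(-1/5097) + 360*(¼))*(-1/20057) = (21758/5097 + 90)*(-1/20057) = (480488/5097)*(-1/20057) = -480488/102230529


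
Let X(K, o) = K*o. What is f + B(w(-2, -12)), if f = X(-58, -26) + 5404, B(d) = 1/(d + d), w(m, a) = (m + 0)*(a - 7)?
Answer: 525313/76 ≈ 6912.0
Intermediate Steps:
w(m, a) = m*(-7 + a)
B(d) = 1/(2*d)
f = 6912 (f = -58*(-26) + 5404 = 1508 + 5404 = 6912)
f + B(w(-2, -12)) = 6912 + 1/(2*((-2*(-7 - 12)))) = 6912 + 1/(2*((-2*(-19)))) = 6912 + (½)/38 = 6912 + (½)*(1/38) = 6912 + 1/76 = 525313/76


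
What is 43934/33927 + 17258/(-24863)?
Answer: 506818876/843527001 ≈ 0.60083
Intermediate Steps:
43934/33927 + 17258/(-24863) = 43934*(1/33927) + 17258*(-1/24863) = 43934/33927 - 17258/24863 = 506818876/843527001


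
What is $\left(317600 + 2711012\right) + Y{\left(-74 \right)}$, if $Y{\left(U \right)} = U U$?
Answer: $3034088$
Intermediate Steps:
$Y{\left(U \right)} = U^{2}$
$\left(317600 + 2711012\right) + Y{\left(-74 \right)} = \left(317600 + 2711012\right) + \left(-74\right)^{2} = 3028612 + 5476 = 3034088$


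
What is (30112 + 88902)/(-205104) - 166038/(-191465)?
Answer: 5634021221/19635118680 ≈ 0.28694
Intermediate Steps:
(30112 + 88902)/(-205104) - 166038/(-191465) = 119014*(-1/205104) - 166038*(-1/191465) = -59507/102552 + 166038/191465 = 5634021221/19635118680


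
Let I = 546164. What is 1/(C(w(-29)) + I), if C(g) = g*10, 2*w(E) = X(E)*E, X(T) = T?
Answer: 1/550369 ≈ 1.8170e-6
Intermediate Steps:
w(E) = E**2/2 (w(E) = (E*E)/2 = E**2/2)
C(g) = 10*g
1/(C(w(-29)) + I) = 1/(10*((1/2)*(-29)**2) + 546164) = 1/(10*((1/2)*841) + 546164) = 1/(10*(841/2) + 546164) = 1/(4205 + 546164) = 1/550369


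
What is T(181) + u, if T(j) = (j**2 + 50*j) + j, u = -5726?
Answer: 36266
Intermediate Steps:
T(j) = j**2 + 51*j
T(181) + u = 181*(51 + 181) - 5726 = 181*232 - 5726 = 41992 - 5726 = 36266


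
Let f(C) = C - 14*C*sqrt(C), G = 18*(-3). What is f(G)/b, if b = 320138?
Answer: -27/160069 + 162*I*sqrt(6)/22867 ≈ -0.00016868 + 0.017353*I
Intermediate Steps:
G = -54
f(C) = C - 14*C**(3/2)
f(G)/b = (-54 - (-2268)*I*sqrt(6))/320138 = (-54 - (-2268)*I*sqrt(6))*(1/320138) = (-54 + 2268*I*sqrt(6))*(1/320138) = -27/160069 + 162*I*sqrt(6)/22867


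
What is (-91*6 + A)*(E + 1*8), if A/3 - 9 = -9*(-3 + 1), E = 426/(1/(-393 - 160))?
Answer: 109540050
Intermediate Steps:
E = -235578 (E = 426/(1/(-553)) = 426/(-1/553) = 426*(-553) = -235578)
A = 81 (A = 27 + 3*(-9*(-3 + 1)) = 27 + 3*(-9*(-2)) = 27 + 3*18 = 27 + 54 = 81)
(-91*6 + A)*(E + 1*8) = (-91*6 + 81)*(-235578 + 1*8) = (-546 + 81)*(-235578 + 8) = -465*(-235570) = 109540050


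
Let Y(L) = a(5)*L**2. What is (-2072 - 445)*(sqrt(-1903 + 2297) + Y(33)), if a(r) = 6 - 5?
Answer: -2741013 - 2517*sqrt(394) ≈ -2.7910e+6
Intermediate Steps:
a(r) = 1
Y(L) = L**2 (Y(L) = 1*L**2 = L**2)
(-2072 - 445)*(sqrt(-1903 + 2297) + Y(33)) = (-2072 - 445)*(sqrt(-1903 + 2297) + 33**2) = -2517*(sqrt(394) + 1089) = -2517*(1089 + sqrt(394)) = -2741013 - 2517*sqrt(394)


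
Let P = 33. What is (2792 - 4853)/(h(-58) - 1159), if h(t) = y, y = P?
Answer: 2061/1126 ≈ 1.8304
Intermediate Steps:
y = 33
h(t) = 33
(2792 - 4853)/(h(-58) - 1159) = (2792 - 4853)/(33 - 1159) = -2061/(-1126) = -2061*(-1/1126) = 2061/1126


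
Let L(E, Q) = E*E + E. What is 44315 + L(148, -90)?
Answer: 66367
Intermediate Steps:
L(E, Q) = E + E**2 (L(E, Q) = E**2 + E = E + E**2)
44315 + L(148, -90) = 44315 + 148*(1 + 148) = 44315 + 148*149 = 44315 + 22052 = 66367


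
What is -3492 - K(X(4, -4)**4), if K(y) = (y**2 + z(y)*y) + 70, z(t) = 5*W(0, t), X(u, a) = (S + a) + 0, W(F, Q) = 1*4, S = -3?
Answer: -5816383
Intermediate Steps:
W(F, Q) = 4
X(u, a) = -3 + a (X(u, a) = (-3 + a) + 0 = -3 + a)
z(t) = 20 (z(t) = 5*4 = 20)
K(y) = 70 + y**2 + 20*y (K(y) = (y**2 + 20*y) + 70 = 70 + y**2 + 20*y)
-3492 - K(X(4, -4)**4) = -3492 - (70 + ((-3 - 4)**4)**2 + 20*(-3 - 4)**4) = -3492 - (70 + ((-7)**4)**2 + 20*(-7)**4) = -3492 - (70 + 2401**2 + 20*2401) = -3492 - (70 + 5764801 + 48020) = -3492 - 1*5812891 = -3492 - 5812891 = -5816383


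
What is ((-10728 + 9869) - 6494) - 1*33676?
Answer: -41029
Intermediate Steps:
((-10728 + 9869) - 6494) - 1*33676 = (-859 - 6494) - 33676 = -7353 - 33676 = -41029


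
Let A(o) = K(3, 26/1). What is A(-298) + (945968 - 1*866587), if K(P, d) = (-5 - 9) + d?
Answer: 79393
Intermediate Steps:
K(P, d) = -14 + d
A(o) = 12 (A(o) = -14 + 26/1 = -14 + 26*1 = -14 + 26 = 12)
A(-298) + (945968 - 1*866587) = 12 + (945968 - 1*866587) = 12 + (945968 - 866587) = 12 + 79381 = 79393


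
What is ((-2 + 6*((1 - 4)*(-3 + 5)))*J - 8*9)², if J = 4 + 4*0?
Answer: 50176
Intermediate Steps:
J = 4 (J = 4 + 0 = 4)
((-2 + 6*((1 - 4)*(-3 + 5)))*J - 8*9)² = ((-2 + 6*((1 - 4)*(-3 + 5)))*4 - 8*9)² = ((-2 + 6*(-3*2))*4 - 72)² = ((-2 + 6*(-6))*4 - 72)² = ((-2 - 36)*4 - 72)² = (-38*4 - 72)² = (-152 - 72)² = (-224)² = 50176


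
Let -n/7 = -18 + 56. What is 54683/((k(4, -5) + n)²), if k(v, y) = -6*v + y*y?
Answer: 54683/70225 ≈ 0.77868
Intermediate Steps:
k(v, y) = y² - 6*v (k(v, y) = -6*v + y² = y² - 6*v)
n = -266 (n = -7*(-18 + 56) = -7*38 = -266)
54683/((k(4, -5) + n)²) = 54683/((((-5)² - 6*4) - 266)²) = 54683/(((25 - 24) - 266)²) = 54683/((1 - 266)²) = 54683/((-265)²) = 54683/70225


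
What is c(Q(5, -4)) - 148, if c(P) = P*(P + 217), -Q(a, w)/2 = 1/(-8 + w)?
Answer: -4025/36 ≈ -111.81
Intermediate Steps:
Q(a, w) = -2/(-8 + w)
c(P) = P*(217 + P)
c(Q(5, -4)) - 148 = (-2/(-8 - 4))*(217 - 2/(-8 - 4)) - 148 = (-2/(-12))*(217 - 2/(-12)) - 148 = (-2*(-1/12))*(217 - 2*(-1/12)) - 148 = (217 + ⅙)/6 - 148 = (⅙)*(1303/6) - 148 = 1303/36 - 148 = -4025/36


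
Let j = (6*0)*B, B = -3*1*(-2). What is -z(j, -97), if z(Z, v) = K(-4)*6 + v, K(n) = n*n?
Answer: 1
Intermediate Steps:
K(n) = n²
B = 6 (B = -3*(-2) = 6)
j = 0 (j = (6*0)*6 = 0*6 = 0)
z(Z, v) = 96 + v (z(Z, v) = (-4)²*6 + v = 16*6 + v = 96 + v)
-z(j, -97) = -(96 - 97) = -1*(-1) = 1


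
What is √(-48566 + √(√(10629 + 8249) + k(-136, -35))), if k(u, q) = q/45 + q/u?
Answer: √(-505280664 + 51*√34*√(-637 + 1224*√18878))/102 ≈ 220.35*I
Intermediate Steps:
k(u, q) = q/45 + q/u (k(u, q) = q*(1/45) + q/u = q/45 + q/u)
√(-48566 + √(√(10629 + 8249) + k(-136, -35))) = √(-48566 + √(√(10629 + 8249) + ((1/45)*(-35) - 35/(-136)))) = √(-48566 + √(√18878 + (-7/9 - 35*(-1/136)))) = √(-48566 + √(√18878 + (-7/9 + 35/136))) = √(-48566 + √(√18878 - 637/1224)) = √(-48566 + √(-637/1224 + √18878))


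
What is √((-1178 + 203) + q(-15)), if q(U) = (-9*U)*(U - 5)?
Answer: 35*I*√3 ≈ 60.622*I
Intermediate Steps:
q(U) = -9*U*(-5 + U) (q(U) = (-9*U)*(-5 + U) = -9*U*(-5 + U))
√((-1178 + 203) + q(-15)) = √((-1178 + 203) + 9*(-15)*(5 - 1*(-15))) = √(-975 + 9*(-15)*(5 + 15)) = √(-975 + 9*(-15)*20) = √(-975 - 2700) = √(-3675) = 35*I*√3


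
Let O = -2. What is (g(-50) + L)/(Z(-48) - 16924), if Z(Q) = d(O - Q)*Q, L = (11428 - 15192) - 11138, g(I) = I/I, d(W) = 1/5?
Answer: 74505/84668 ≈ 0.87997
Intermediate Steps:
d(W) = ⅕
g(I) = 1
L = -14902 (L = -3764 - 11138 = -14902)
Z(Q) = Q/5
(g(-50) + L)/(Z(-48) - 16924) = (1 - 14902)/((⅕)*(-48) - 16924) = -14901/(-48/5 - 16924) = -14901/(-84668/5) = -14901*(-5/84668) = 74505/84668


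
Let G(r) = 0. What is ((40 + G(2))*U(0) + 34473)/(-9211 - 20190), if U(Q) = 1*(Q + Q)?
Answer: -34473/29401 ≈ -1.1725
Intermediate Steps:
U(Q) = 2*Q (U(Q) = 1*(2*Q) = 2*Q)
((40 + G(2))*U(0) + 34473)/(-9211 - 20190) = ((40 + 0)*(2*0) + 34473)/(-9211 - 20190) = (40*0 + 34473)/(-29401) = (0 + 34473)*(-1/29401) = 34473*(-1/29401) = -34473/29401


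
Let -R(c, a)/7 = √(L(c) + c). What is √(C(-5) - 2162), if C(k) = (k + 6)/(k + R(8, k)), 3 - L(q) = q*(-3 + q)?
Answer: √((10811 + 15134*I*√29)/(-5 - 7*I*√29)) ≈ 0.0003 + 46.497*I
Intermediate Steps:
L(q) = 3 - q*(-3 + q)
R(c, a) = -7*√(3 - c² + 4*c) (R(c, a) = -7*√((3 - c² + 3*c) + c) = -7*√(3 - c² + 4*c))
C(k) = (6 + k)/(k - 7*I*√29) (C(k) = (k + 6)/(k - 7*√(3 - 1*8² + 4*8)) = (6 + k)/(k - 7*√(3 - 1*64 + 32)) = (6 + k)/(k - 7*√(3 - 64 + 32)) = (6 + k)/(k - 7*I*√29))
√(C(-5) - 2162) = √((6 - 5)/(-5 - 7*I*√29) - 2162) = √(1/(-5 - 7*I*√29) - 2162) = √(-2162 + 1/(-5 - 7*I*√29))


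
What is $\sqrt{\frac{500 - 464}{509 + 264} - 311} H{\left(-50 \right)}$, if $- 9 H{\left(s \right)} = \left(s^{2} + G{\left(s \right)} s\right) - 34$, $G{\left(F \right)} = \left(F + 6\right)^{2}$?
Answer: $\frac{94334 i \sqrt{185803691}}{6957} \approx 1.8483 \cdot 10^{5} i$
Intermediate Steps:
$G{\left(F \right)} = \left(6 + F\right)^{2}$
$H{\left(s \right)} = \frac{34}{9} - \frac{s^{2}}{9} - \frac{s \left(6 + s\right)^{2}}{9}$ ($H{\left(s \right)} = - \frac{\left(s^{2} + \left(6 + s\right)^{2} s\right) - 34}{9} = - \frac{\left(s^{2} + s \left(6 + s\right)^{2}\right) - 34}{9} = - \frac{-34 + s^{2} + s \left(6 + s\right)^{2}}{9} = \frac{34}{9} - \frac{s^{2}}{9} - \frac{s \left(6 + s\right)^{2}}{9}$)
$\sqrt{\frac{500 - 464}{509 + 264} - 311} H{\left(-50 \right)} = \sqrt{\frac{500 - 464}{509 + 264} - 311} \left(\frac{34}{9} - \frac{\left(-50\right)^{2}}{9} - - \frac{50 \left(6 - 50\right)^{2}}{9}\right) = \sqrt{\frac{36}{773} - 311} \left(\frac{34}{9} - \frac{2500}{9} - - \frac{50 \left(-44\right)^{2}}{9}\right) = \sqrt{36 \cdot \frac{1}{773} - 311} \left(\frac{34}{9} - \frac{2500}{9} - \left(- \frac{50}{9}\right) 1936\right) = \sqrt{\frac{36}{773} - 311} \left(\frac{34}{9} - \frac{2500}{9} + \frac{96800}{9}\right) = \sqrt{- \frac{240367}{773}} \cdot \frac{94334}{9} = \frac{i \sqrt{185803691}}{773} \cdot \frac{94334}{9} = \frac{94334 i \sqrt{185803691}}{6957}$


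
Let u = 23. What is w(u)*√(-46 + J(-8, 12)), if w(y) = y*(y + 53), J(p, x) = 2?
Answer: 3496*I*√11 ≈ 11595.0*I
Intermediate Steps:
w(y) = y*(53 + y)
w(u)*√(-46 + J(-8, 12)) = (23*(53 + 23))*√(-46 + 2) = (23*76)*√(-44) = 1748*(2*I*√11) = 3496*I*√11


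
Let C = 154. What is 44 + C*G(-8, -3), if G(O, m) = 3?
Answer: 506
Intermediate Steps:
44 + C*G(-8, -3) = 44 + 154*3 = 44 + 462 = 506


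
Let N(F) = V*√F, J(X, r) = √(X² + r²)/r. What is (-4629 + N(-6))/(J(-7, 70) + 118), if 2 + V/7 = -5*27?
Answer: -54622200/1392299 + 46290*√101/1392299 - 11316200*I*√6/1392299 + 9590*I*√606/1392299 ≈ -38.898 - 19.739*I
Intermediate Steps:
V = -959 (V = -14 + 7*(-5*27) = -14 + 7*(-135) = -14 - 945 = -959)
J(X, r) = √(X² + r²)/r
N(F) = -959*√F
(-4629 + N(-6))/(J(-7, 70) + 118) = (-4629 - 959*I*√6)/(√((-7)² + 70²)/70 + 118) = (-4629 - 959*I*√6)/(√(49 + 4900)/70 + 118) = (-4629 - 959*I*√6)/(√4949/70 + 118) = (-4629 - 959*I*√6)/((7*√101)/70 + 118) = (-4629 - 959*I*√6)/(√101/10 + 118) = (-4629 - 959*I*√6)/(118 + √101/10)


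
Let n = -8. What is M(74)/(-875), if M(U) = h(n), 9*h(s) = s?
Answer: 8/7875 ≈ 0.0010159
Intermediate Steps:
h(s) = s/9
M(U) = -8/9 (M(U) = (⅑)*(-8) = -8/9)
M(74)/(-875) = -8/9/(-875) = -8/9*(-1/875) = 8/7875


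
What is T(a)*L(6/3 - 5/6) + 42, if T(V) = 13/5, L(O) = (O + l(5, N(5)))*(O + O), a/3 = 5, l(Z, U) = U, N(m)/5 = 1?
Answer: 7147/90 ≈ 79.411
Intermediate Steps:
N(m) = 5 (N(m) = 5*1 = 5)
a = 15 (a = 3*5 = 15)
L(O) = 2*O*(5 + O) (L(O) = (O + 5)*(O + O) = (5 + O)*(2*O) = 2*O*(5 + O))
T(V) = 13/5 (T(V) = 13*(⅕) = 13/5)
T(a)*L(6/3 - 5/6) + 42 = 13*(2*(6/3 - 5/6)*(5 + (6/3 - 5/6)))/5 + 42 = 13*(2*(6*(⅓) - 5*⅙)*(5 + (6*(⅓) - 5*⅙)))/5 + 42 = 13*(2*(2 - ⅚)*(5 + (2 - ⅚)))/5 + 42 = 13*(2*(7/6)*(5 + 7/6))/5 + 42 = 13*(2*(7/6)*(37/6))/5 + 42 = (13/5)*(259/18) + 42 = 3367/90 + 42 = 7147/90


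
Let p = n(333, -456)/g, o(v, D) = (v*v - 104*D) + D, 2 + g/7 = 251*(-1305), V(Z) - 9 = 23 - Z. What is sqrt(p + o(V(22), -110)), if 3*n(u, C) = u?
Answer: sqrt(60091919716105641)/2292899 ≈ 106.91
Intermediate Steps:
V(Z) = 32 - Z (V(Z) = 9 + (23 - Z) = 32 - Z)
g = -2292899 (g = -14 + 7*(251*(-1305)) = -14 + 7*(-327555) = -14 - 2292885 = -2292899)
n(u, C) = u/3
o(v, D) = v**2 - 103*D (o(v, D) = (v**2 - 104*D) + D = v**2 - 103*D)
p = -111/2292899 (p = ((1/3)*333)/(-2292899) = 111*(-1/2292899) = -111/2292899 ≈ -4.8410e-5)
sqrt(p + o(V(22), -110)) = sqrt(-111/2292899 + ((32 - 1*22)**2 - 103*(-110))) = sqrt(-111/2292899 + ((32 - 22)**2 + 11330)) = sqrt(-111/2292899 + (10**2 + 11330)) = sqrt(-111/2292899 + (100 + 11330)) = sqrt(-111/2292899 + 11430) = sqrt(26207835459/2292899) = sqrt(60091919716105641)/2292899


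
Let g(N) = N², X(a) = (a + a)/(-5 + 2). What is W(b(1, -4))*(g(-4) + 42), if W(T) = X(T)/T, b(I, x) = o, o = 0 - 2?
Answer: -116/3 ≈ -38.667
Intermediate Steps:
X(a) = -2*a/3 (X(a) = (2*a)/(-3) = (2*a)*(-⅓) = -2*a/3)
o = -2
b(I, x) = -2
W(T) = -⅔ (W(T) = (-2*T/3)/T = -⅔)
W(b(1, -4))*(g(-4) + 42) = -2*((-4)² + 42)/3 = -2*(16 + 42)/3 = -⅔*58 = -116/3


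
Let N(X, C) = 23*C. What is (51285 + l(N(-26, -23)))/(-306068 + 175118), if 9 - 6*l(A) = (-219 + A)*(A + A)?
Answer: 96733/157140 ≈ 0.61558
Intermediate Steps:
l(A) = 3/2 - A*(-219 + A)/3 (l(A) = 3/2 - (-219 + A)*(A + A)/6 = 3/2 - (-219 + A)*2*A/6 = 3/2 - A*(-219 + A)/3)
(51285 + l(N(-26, -23)))/(-306068 + 175118) = (51285 + (3/2 + 73*(23*(-23)) - (23*(-23))²/3))/(-306068 + 175118) = (51285 + (3/2 + 73*(-529) - ⅓*(-529)²))/(-130950) = (51285 + (3/2 - 38617 - ⅓*279841))*(-1/130950) = (51285 + (3/2 - 38617 - 279841/3))*(-1/130950) = (51285 - 791375/6)*(-1/130950) = -483665/6*(-1/130950) = 96733/157140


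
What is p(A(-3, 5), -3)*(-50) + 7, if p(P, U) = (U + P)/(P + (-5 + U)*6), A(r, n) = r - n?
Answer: -79/28 ≈ -2.8214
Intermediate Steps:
p(P, U) = (P + U)/(-30 + P + 6*U) (p(P, U) = (P + U)/(P + (-30 + 6*U)) = (P + U)/(-30 + P + 6*U))
p(A(-3, 5), -3)*(-50) + 7 = (((-3 - 1*5) - 3)/(-30 + (-3 - 1*5) + 6*(-3)))*(-50) + 7 = (((-3 - 5) - 3)/(-30 + (-3 - 5) - 18))*(-50) + 7 = ((-8 - 3)/(-30 - 8 - 18))*(-50) + 7 = (-11/(-56))*(-50) + 7 = -1/56*(-11)*(-50) + 7 = (11/56)*(-50) + 7 = -275/28 + 7 = -79/28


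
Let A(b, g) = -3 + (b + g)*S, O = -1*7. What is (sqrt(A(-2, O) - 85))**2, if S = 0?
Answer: -88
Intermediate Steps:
O = -7
A(b, g) = -3 (A(b, g) = -3 + (b + g)*0 = -3 + 0 = -3)
(sqrt(A(-2, O) - 85))**2 = (sqrt(-3 - 85))**2 = (sqrt(-88))**2 = (2*I*sqrt(22))**2 = -88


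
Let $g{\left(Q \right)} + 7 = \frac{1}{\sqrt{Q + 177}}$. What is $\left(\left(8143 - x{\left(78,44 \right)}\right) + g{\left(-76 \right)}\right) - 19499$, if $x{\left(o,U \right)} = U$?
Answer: $-11407 + \frac{\sqrt{101}}{101} \approx -11407.0$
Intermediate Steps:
$g{\left(Q \right)} = -7 + \frac{1}{\sqrt{177 + Q}}$ ($g{\left(Q \right)} = -7 + \frac{1}{\sqrt{Q + 177}} = -7 + \frac{1}{\sqrt{177 + Q}}$)
$\left(\left(8143 - x{\left(78,44 \right)}\right) + g{\left(-76 \right)}\right) - 19499 = \left(\left(8143 - 44\right) - \left(7 - \frac{1}{\sqrt{177 - 76}}\right)\right) - 19499 = \left(\left(8143 - 44\right) - \left(7 - \frac{1}{\sqrt{101}}\right)\right) - 19499 = \left(8099 - \left(7 - \frac{\sqrt{101}}{101}\right)\right) - 19499 = \left(8092 + \frac{\sqrt{101}}{101}\right) - 19499 = -11407 + \frac{\sqrt{101}}{101}$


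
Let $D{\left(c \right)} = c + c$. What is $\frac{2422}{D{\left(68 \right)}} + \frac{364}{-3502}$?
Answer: $\frac{124005}{7004} \approx 17.705$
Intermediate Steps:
$D{\left(c \right)} = 2 c$
$\frac{2422}{D{\left(68 \right)}} + \frac{364}{-3502} = \frac{2422}{2 \cdot 68} + \frac{364}{-3502} = \frac{2422}{136} + 364 \left(- \frac{1}{3502}\right) = 2422 \cdot \frac{1}{136} - \frac{182}{1751} = \frac{1211}{68} - \frac{182}{1751} = \frac{124005}{7004}$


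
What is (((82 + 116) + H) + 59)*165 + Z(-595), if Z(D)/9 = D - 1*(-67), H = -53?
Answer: 28908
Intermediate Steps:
Z(D) = 603 + 9*D (Z(D) = 9*(D - 1*(-67)) = 9*(D + 67) = 9*(67 + D) = 603 + 9*D)
(((82 + 116) + H) + 59)*165 + Z(-595) = (((82 + 116) - 53) + 59)*165 + (603 + 9*(-595)) = ((198 - 53) + 59)*165 + (603 - 5355) = (145 + 59)*165 - 4752 = 204*165 - 4752 = 33660 - 4752 = 28908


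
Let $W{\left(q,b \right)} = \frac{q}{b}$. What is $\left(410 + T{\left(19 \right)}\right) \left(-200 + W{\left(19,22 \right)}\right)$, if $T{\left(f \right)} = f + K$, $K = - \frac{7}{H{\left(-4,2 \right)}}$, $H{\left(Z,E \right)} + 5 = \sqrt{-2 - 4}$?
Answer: $- \frac{29208127}{341} - \frac{30667 i \sqrt{6}}{682} \approx -85654.0 - 110.14 i$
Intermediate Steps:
$H{\left(Z,E \right)} = -5 + i \sqrt{6}$ ($H{\left(Z,E \right)} = -5 + \sqrt{-2 - 4} = -5 + \sqrt{-6} = -5 + i \sqrt{6}$)
$K = - \frac{7}{-5 + i \sqrt{6}} \approx 1.129 + 0.55311 i$
$T{\left(f \right)} = \frac{35}{31} + f + \frac{7 i \sqrt{6}}{31}$ ($T{\left(f \right)} = f + \left(\frac{35}{31} + \frac{7 i \sqrt{6}}{31}\right) = \frac{35}{31} + f + \frac{7 i \sqrt{6}}{31}$)
$\left(410 + T{\left(19 \right)}\right) \left(-200 + W{\left(19,22 \right)}\right) = \left(410 + \left(\frac{35}{31} + 19 + \frac{7 i \sqrt{6}}{31}\right)\right) \left(-200 + \frac{19}{22}\right) = \left(410 + \left(\frac{624}{31} + \frac{7 i \sqrt{6}}{31}\right)\right) \left(-200 + 19 \cdot \frac{1}{22}\right) = \left(\frac{13334}{31} + \frac{7 i \sqrt{6}}{31}\right) \left(-200 + \frac{19}{22}\right) = \left(\frac{13334}{31} + \frac{7 i \sqrt{6}}{31}\right) \left(- \frac{4381}{22}\right) = - \frac{29208127}{341} - \frac{30667 i \sqrt{6}}{682}$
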